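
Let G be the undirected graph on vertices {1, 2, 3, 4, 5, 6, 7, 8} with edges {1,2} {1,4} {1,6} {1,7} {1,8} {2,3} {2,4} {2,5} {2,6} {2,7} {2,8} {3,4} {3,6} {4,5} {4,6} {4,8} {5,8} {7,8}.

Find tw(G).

A width-3 tree decomposition is:
Bags: B1 = {1, 2, 7, 8}  B2 = {1, 2, 4, 8}  B3 = {1, 2, 4, 6}  B4 = {2, 3, 4, 6}  B5 = {2, 4, 5, 8}
Tree: B1–B2, B2–B3, B3–B4, B2–B5
Every bag has size at most 4, so the width is 4 − 1 = 3 and tw(G) ≤ 3. For the lower bound, the 4 vertices {1, 2, 4, 8} are pairwise adjacent, and any tree decomposition puts a clique entirely inside one bag — forcing width ≥ 3. Combining the bounds, tw(G) = 3.

3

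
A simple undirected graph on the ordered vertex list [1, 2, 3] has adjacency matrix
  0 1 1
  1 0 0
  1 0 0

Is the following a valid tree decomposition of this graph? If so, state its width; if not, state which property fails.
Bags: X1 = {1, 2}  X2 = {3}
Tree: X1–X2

No — edge (1,3) lies in no bag.

A tree decomposition must satisfy three properties: every vertex lies in some bag; for every edge, both endpoints lie together in some bag; and for every vertex, the bags containing it form a connected subtree. Here edge (1,3) lies in no bag, so the decomposition is invalid.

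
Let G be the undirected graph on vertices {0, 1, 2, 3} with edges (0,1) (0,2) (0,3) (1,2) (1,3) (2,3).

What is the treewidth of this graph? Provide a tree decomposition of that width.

With just one bag of size 4, the width is 4 − 1 = 3, so tw(G) ≤ 3. Conversely, {0, 1, 2, 3} is a clique of size 4, and the vertices of any clique must share a bag in every tree decomposition; so some bag has ≥ 4 vertices and tw(G) ≥ 3. The upper and lower bounds meet at 3, so that is the treewidth.

Treewidth 3.
Bags: B1 = {0, 1, 2, 3}
Tree: (single bag)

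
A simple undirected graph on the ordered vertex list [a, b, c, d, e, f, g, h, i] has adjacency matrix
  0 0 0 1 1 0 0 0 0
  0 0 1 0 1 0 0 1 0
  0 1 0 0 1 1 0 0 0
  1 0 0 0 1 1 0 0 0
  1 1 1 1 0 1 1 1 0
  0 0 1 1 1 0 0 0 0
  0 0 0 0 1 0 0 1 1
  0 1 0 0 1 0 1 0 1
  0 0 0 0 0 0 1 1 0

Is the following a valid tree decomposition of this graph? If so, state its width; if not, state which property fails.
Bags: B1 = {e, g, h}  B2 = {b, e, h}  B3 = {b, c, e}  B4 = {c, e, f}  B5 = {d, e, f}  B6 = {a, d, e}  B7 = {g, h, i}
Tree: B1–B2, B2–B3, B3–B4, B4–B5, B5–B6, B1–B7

Yes; width 2.

Checking the three conditions: (i) the bags cover all of {a, b, c, d, e, f, g, h, i}; (ii) for each edge, some bag contains both endpoints; (iii) the bags containing any fixed vertex form a subtree. All hold, so the decomposition is valid with width 3 − 1 = 2.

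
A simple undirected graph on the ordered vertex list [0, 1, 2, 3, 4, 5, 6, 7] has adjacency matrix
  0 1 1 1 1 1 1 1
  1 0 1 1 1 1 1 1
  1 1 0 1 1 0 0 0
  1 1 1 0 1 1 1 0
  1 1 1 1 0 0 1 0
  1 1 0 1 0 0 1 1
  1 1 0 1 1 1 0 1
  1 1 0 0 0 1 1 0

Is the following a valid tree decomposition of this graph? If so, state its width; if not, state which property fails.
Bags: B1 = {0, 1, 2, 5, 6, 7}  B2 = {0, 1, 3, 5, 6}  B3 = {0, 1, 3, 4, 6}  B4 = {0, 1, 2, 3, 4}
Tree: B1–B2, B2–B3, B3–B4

No — bags containing vertex 2 are not connected in the tree.

A tree decomposition must satisfy three properties: every vertex lies in some bag; for every edge, both endpoints lie together in some bag; and for every vertex, the bags containing it form a connected subtree. Here bags containing vertex 2 are not connected in the tree, so the decomposition is invalid.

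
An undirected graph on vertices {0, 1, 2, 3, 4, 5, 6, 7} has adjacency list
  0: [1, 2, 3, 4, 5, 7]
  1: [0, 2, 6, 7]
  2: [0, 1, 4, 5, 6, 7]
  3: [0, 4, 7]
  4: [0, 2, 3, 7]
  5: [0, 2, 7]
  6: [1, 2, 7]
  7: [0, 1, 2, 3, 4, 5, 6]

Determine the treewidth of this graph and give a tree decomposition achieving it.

Every bag has size at most 4, so the width is 4 − 1 = 3 and tw(G) ≤ 3. On the other hand G contains the 4-clique {0, 1, 2, 7}. A clique must lie in a single bag of any decomposition, so no decomposition can have width below 3. Hence tw(G) = 3 exactly.

Treewidth 3.
One optimal decomposition is:
Bags: B1 = {0, 2, 5, 7}  B2 = {0, 2, 4, 7}  B3 = {0, 1, 2, 7}  B4 = {0, 3, 4, 7}  B5 = {1, 2, 6, 7}
Tree: B1–B2, B1–B3, B2–B4, B3–B5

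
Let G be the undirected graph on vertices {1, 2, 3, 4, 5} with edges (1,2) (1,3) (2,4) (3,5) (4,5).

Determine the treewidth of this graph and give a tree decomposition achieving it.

Every bag has size at most 3, so the width is 3 − 1 = 2 and tw(G) ≤ 2. The edges 4–2–1–3–5–4 form a cycle, so G is not a tree and its treewidth is at least 2. Combining the bounds, tw(G) = 2.

Treewidth 2.
One optimal decomposition is:
Bags: B1 = {1, 2, 4}  B2 = {1, 3, 4}  B3 = {3, 4, 5}
Tree: B1–B2, B2–B3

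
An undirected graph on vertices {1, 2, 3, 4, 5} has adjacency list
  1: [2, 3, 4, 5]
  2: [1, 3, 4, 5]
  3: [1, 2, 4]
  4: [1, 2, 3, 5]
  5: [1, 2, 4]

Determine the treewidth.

3

A width-3 tree decomposition is:
Bags: B1 = {1, 2, 3, 4}  B2 = {1, 2, 4, 5}
Tree: B1–B2
Every bag has size at most 4, so the width is 4 − 1 = 3 and tw(G) ≤ 3. For the lower bound, the 4 vertices {1, 2, 3, 4} are pairwise adjacent, and any tree decomposition puts a clique entirely inside one bag — forcing width ≥ 3. Combining the bounds, tw(G) = 3.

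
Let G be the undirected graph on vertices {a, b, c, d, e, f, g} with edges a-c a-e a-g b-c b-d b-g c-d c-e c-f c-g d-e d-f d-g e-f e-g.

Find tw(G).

A width-3 tree decomposition is:
Bags: B1 = {c, d, e, g}  B2 = {c, d, e, f}  B3 = {b, c, d, g}  B4 = {a, c, e, g}
Tree: B1–B2, B1–B3, B1–B4
Each bag holds 4 vertices, so the decomposition has width 3, which upper-bounds the treewidth. On the other hand G contains the 4-clique {c, d, e, g}. A clique must lie in a single bag of any decomposition, so no decomposition can have width below 3. Therefore the treewidth is 3.

3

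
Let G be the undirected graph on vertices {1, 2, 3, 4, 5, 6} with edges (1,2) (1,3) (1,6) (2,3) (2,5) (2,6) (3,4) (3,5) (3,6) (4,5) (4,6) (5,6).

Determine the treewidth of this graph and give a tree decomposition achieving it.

Each bag holds 4 vertices, so the decomposition has width 3, which upper-bounds the treewidth. On the other hand G contains the 4-clique {1, 2, 3, 6}. A clique must lie in a single bag of any decomposition, so no decomposition can have width below 3. The upper and lower bounds meet at 3, so that is the treewidth.

Treewidth 3.
One optimal decomposition is:
Bags: B1 = {3, 4, 5, 6}  B2 = {2, 3, 5, 6}  B3 = {1, 2, 3, 6}
Tree: B1–B2, B2–B3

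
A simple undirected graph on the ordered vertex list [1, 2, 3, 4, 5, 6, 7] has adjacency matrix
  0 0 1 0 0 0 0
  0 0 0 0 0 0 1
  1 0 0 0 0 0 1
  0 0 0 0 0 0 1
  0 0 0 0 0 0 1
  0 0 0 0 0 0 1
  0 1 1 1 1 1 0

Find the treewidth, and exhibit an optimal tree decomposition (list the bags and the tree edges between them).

Treewidth 1.
One optimal decomposition is:
Bags: B1 = {5, 7}  B2 = {6, 7}  B3 = {3, 7}  B4 = {2, 7}  B5 = {1, 3}  B6 = {4, 7}
Tree: B1–B2, B1–B3, B2–B4, B3–B5, B3–B6

Every bag has size at most 2, so the width is 2 − 1 = 1 and tw(G) ≤ 1. Any graph with an edge has treewidth ≥ 1, and G has the edge 5–7. Hence tw(G) = 1 exactly.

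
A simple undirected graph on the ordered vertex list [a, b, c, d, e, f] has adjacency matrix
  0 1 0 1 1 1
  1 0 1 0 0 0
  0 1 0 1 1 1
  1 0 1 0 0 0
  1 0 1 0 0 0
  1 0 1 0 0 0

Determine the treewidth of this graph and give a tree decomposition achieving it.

Treewidth 2.
Bags: B1 = {a, c, d}  B2 = {a, b, c}  B3 = {a, c, f}  B4 = {a, c, e}
Tree: B1–B2, B2–B3, B3–B4

The largest bag has 3 vertices, giving width 2; this decomposition certifies tw(G) ≤ 2. The edges c–d–a–b–c form a cycle, so G is not a tree and its treewidth is at least 2. Therefore the treewidth is 2.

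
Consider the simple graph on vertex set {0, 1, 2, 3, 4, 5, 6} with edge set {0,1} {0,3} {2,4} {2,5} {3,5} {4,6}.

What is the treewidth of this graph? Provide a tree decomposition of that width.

The largest bag has 2 vertices, giving width 1; this decomposition certifies tw(G) ≤ 1. G has an edge, so its treewidth is at least 1. The upper and lower bounds meet at 1, so that is the treewidth.

Treewidth 1.
Bags: B1 = {4, 6}  B2 = {2, 4}  B3 = {2, 5}  B4 = {3, 5}  B5 = {0, 3}  B6 = {0, 1}
Tree: B1–B2, B2–B3, B3–B4, B4–B5, B5–B6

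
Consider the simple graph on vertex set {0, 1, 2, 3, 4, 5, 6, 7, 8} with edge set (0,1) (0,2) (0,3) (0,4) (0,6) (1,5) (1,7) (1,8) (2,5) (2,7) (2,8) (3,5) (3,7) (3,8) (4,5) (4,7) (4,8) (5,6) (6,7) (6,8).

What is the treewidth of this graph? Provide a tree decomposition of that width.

Every bag has size at most 5, so the width is 5 − 1 = 4 and tw(G) ≤ 4. For the lower bound: the 5 vertex sets {5,6}, {1,8}, {3,7}, {0}, {4} are disjoint, each induces a connected subgraph, and every pair is joined by at least one edge of G. Contracting each set to a single vertex therefore yields K_{5} as a minor, and since treewidth is minor-monotone, tw(G) ≥ tw(K_{5}) = 4. Combining the bounds, tw(G) = 4.

Treewidth 4.
One optimal decomposition is:
Bags: B1 = {0, 5, 6, 7, 8}  B2 = {0, 1, 5, 7, 8}  B3 = {0, 3, 5, 7, 8}  B4 = {0, 4, 5, 7, 8}  B5 = {0, 2, 5, 7, 8}
Tree: B1–B2, B2–B3, B3–B4, B4–B5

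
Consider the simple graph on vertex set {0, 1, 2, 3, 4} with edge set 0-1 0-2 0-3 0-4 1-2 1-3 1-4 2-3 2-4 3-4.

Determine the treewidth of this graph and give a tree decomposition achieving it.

Treewidth 4.
One optimal decomposition is:
Bags: B1 = {0, 1, 2, 3, 4}
Tree: (single bag)

With just one bag of size 5, the width is 5 − 1 = 4, so tw(G) ≤ 4. For the lower bound, the 5 vertices {0, 1, 2, 3, 4} are pairwise adjacent, and any tree decomposition puts a clique entirely inside one bag — forcing width ≥ 4. The upper and lower bounds meet at 4, so that is the treewidth.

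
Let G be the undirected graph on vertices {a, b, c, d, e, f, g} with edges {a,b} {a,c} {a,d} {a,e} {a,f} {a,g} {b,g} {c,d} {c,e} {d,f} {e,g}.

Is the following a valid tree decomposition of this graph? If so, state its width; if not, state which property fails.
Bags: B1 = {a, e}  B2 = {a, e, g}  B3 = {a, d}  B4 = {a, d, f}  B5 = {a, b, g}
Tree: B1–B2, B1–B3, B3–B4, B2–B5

No — vertex c appears in no bag.

A tree decomposition must satisfy three properties: every vertex lies in some bag; for every edge, both endpoints lie together in some bag; and for every vertex, the bags containing it form a connected subtree. Here vertex c appears in no bag, so the decomposition is invalid.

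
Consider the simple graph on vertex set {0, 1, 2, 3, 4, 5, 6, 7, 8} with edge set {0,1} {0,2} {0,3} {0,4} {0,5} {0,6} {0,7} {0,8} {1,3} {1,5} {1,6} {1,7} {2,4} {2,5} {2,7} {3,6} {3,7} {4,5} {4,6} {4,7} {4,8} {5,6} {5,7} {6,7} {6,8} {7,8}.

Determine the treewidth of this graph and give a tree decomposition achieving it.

Every bag has size at most 5, so the width is 5 − 1 = 4 and tw(G) ≤ 4. Conversely, {0, 2, 4, 5, 7} is a clique of size 5, and the vertices of any clique must share a bag in every tree decomposition; so some bag has ≥ 5 vertices and tw(G) ≥ 4. The upper and lower bounds meet at 4, so that is the treewidth.

Treewidth 4.
One such decomposition:
Bags: B1 = {0, 1, 5, 6, 7}  B2 = {0, 4, 5, 6, 7}  B3 = {0, 1, 3, 6, 7}  B4 = {0, 2, 4, 5, 7}  B5 = {0, 4, 6, 7, 8}
Tree: B1–B2, B1–B3, B2–B4, B2–B5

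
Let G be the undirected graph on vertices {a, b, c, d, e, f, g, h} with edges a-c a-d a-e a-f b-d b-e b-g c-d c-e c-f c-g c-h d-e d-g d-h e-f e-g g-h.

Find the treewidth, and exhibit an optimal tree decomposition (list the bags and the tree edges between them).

Every bag has size at most 4, so the width is 4 − 1 = 3 and tw(G) ≤ 3. Conversely, {c, d, e, g} is a clique of size 4, and the vertices of any clique must share a bag in every tree decomposition; so some bag has ≥ 4 vertices and tw(G) ≥ 3. Hence tw(G) = 3 exactly.

Treewidth 3.
Bags: B1 = {c, d, e, g}  B2 = {a, c, d, e}  B3 = {a, c, e, f}  B4 = {c, d, g, h}  B5 = {b, d, e, g}
Tree: B1–B2, B2–B3, B1–B4, B1–B5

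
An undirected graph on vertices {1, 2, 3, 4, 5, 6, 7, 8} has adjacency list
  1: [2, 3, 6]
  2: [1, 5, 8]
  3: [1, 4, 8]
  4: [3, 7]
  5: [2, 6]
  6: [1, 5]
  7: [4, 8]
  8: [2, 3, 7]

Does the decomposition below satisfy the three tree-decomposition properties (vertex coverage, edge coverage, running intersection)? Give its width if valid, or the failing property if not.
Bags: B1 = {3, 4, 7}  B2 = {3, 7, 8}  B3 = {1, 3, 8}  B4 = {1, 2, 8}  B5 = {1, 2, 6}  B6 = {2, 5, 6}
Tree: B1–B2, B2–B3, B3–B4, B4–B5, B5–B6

Yes; width 2.

Checking the three conditions: (i) the bags cover all of {1, 2, 3, 4, 5, 6, 7, 8}; (ii) for each edge, some bag contains both endpoints; (iii) the bags containing any fixed vertex form a subtree. All hold, so the decomposition is valid with width 3 − 1 = 2.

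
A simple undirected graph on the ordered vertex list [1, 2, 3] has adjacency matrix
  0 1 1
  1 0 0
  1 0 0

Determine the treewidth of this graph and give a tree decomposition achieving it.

Treewidth 1.
Bags: B1 = {1, 3}  B2 = {1, 2}
Tree: B1–B2

Every bag has size at most 2, so the width is 2 − 1 = 1 and tw(G) ≤ 1. Since G has at least one edge (e.g. 3–1), it is not an edgeless graph, so tw(G) ≥ 1. Therefore the treewidth is 1.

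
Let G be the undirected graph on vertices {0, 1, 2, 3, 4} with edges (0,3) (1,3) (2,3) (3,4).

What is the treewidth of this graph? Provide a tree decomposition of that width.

Every bag has size at most 2, so the width is 2 − 1 = 1 and tw(G) ≤ 1. Any graph with an edge has treewidth ≥ 1, and G has the edge 3–4. Hence tw(G) = 1 exactly.

Treewidth 1.
One such decomposition:
Bags: B1 = {3, 4}  B2 = {0, 3}  B3 = {2, 3}  B4 = {1, 3}
Tree: B1–B2, B2–B3, B2–B4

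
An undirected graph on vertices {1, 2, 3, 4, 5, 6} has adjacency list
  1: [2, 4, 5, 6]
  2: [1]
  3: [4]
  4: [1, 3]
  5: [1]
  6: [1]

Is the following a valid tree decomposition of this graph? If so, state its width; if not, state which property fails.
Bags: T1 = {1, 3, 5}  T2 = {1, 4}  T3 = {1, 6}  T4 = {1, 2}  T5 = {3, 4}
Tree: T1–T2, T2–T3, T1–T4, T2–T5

A tree decomposition must satisfy three properties: every vertex lies in some bag; for every edge, both endpoints lie together in some bag; and for every vertex, the bags containing it form a connected subtree. Here bags containing vertex 3 are not connected in the tree, so the decomposition is invalid.

No — bags containing vertex 3 are not connected in the tree.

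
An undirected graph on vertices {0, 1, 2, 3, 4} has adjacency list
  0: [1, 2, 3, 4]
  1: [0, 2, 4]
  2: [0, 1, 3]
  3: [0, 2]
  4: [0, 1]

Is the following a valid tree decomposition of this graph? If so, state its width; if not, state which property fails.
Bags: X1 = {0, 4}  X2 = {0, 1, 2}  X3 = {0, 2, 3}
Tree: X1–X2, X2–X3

A tree decomposition must satisfy three properties: every vertex lies in some bag; for every edge, both endpoints lie together in some bag; and for every vertex, the bags containing it form a connected subtree. Here edge (1,4) lies in no bag, so the decomposition is invalid.

No — edge (1,4) lies in no bag.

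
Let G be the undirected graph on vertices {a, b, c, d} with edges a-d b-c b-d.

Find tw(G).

A width-1 tree decomposition is:
Bags: B1 = {b, c}  B2 = {b, d}  B3 = {a, d}
Tree: B1–B2, B2–B3
Each bag holds 2 vertices, so the decomposition has width 1, which upper-bounds the treewidth. Since G has at least one edge (e.g. c–b), it is not an edgeless graph, so tw(G) ≥ 1. Hence tw(G) = 1 exactly.

1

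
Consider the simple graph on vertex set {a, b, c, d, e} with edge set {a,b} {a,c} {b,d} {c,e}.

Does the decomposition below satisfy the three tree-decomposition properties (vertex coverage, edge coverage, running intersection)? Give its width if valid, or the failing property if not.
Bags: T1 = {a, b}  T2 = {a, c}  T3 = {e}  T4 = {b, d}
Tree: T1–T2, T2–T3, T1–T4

No — edge (c,e) lies in no bag.

A tree decomposition must satisfy three properties: every vertex lies in some bag; for every edge, both endpoints lie together in some bag; and for every vertex, the bags containing it form a connected subtree. Here edge (c,e) lies in no bag, so the decomposition is invalid.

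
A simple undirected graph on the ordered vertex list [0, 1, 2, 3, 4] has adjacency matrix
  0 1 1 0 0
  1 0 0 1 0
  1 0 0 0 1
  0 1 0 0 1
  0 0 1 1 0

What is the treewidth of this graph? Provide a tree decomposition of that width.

Each bag holds 3 vertices, so the decomposition has width 2, which upper-bounds the treewidth. For the lower bound, G contains the cycle 4–2–0–1–3–4, so G is not a forest; only forests have treewidth ≤ 1, hence tw(G) ≥ 2. Hence tw(G) = 2 exactly.

Treewidth 2.
Bags: B1 = {0, 2, 4}  B2 = {0, 1, 4}  B3 = {1, 3, 4}
Tree: B1–B2, B2–B3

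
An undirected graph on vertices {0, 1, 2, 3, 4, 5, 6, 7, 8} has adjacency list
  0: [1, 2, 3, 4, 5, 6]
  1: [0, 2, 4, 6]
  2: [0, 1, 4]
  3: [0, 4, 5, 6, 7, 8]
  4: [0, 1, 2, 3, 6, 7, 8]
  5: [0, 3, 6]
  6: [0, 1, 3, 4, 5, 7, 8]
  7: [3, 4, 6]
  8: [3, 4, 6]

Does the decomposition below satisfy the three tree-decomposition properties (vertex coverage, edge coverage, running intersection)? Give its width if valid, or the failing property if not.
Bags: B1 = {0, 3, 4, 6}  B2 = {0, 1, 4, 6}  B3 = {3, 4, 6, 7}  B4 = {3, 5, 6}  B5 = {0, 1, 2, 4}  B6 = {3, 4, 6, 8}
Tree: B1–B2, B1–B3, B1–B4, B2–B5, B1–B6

No — edge (0,5) lies in no bag.

A tree decomposition must satisfy three properties: every vertex lies in some bag; for every edge, both endpoints lie together in some bag; and for every vertex, the bags containing it form a connected subtree. Here edge (0,5) lies in no bag, so the decomposition is invalid.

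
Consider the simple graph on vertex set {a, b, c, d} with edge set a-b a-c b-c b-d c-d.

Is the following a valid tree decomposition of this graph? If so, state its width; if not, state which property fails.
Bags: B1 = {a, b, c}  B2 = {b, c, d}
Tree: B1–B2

Checking the three conditions: (i) the bags cover all of {a, b, c, d}; (ii) for each edge, some bag contains both endpoints; (iii) the bags containing any fixed vertex form a subtree. All hold, so the decomposition is valid with width 3 − 1 = 2.

Yes; width 2.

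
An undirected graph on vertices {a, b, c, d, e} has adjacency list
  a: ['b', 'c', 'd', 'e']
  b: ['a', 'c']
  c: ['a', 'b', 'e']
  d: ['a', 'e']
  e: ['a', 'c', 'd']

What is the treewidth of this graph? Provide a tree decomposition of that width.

Every bag has size at most 3, so the width is 3 − 1 = 2 and tw(G) ≤ 2. Conversely, {a, d, e} is a clique of size 3, and the vertices of any clique must share a bag in every tree decomposition; so some bag has ≥ 3 vertices and tw(G) ≥ 2. Hence tw(G) = 2 exactly.

Treewidth 2.
Bags: B1 = {a, c, e}  B2 = {a, d, e}  B3 = {a, b, c}
Tree: B1–B2, B1–B3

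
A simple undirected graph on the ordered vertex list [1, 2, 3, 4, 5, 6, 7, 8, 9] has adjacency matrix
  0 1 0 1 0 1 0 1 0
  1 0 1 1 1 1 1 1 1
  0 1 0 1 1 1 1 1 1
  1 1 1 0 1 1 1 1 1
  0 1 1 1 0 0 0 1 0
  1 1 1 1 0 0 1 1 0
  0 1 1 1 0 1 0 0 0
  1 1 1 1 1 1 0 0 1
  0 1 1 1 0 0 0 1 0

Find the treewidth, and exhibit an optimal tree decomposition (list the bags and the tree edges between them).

The largest bag has 5 vertices, giving width 4; this decomposition certifies tw(G) ≤ 4. Conversely, {1, 2, 4, 6, 8} is a clique of size 5, and the vertices of any clique must share a bag in every tree decomposition; so some bag has ≥ 5 vertices and tw(G) ≥ 4. The upper and lower bounds meet at 4, so that is the treewidth.

Treewidth 4.
One such decomposition:
Bags: B1 = {2, 3, 4, 6, 8}  B2 = {2, 3, 4, 8, 9}  B3 = {2, 3, 4, 5, 8}  B4 = {2, 3, 4, 6, 7}  B5 = {1, 2, 4, 6, 8}
Tree: B1–B2, B1–B3, B1–B4, B1–B5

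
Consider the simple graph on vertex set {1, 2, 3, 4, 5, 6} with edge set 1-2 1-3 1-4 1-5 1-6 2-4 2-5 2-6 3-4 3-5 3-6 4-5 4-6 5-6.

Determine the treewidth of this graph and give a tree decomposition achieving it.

The largest bag has 5 vertices, giving width 4; this decomposition certifies tw(G) ≤ 4. On the other hand G contains the 5-clique {1, 2, 4, 5, 6}. A clique must lie in a single bag of any decomposition, so no decomposition can have width below 4. The upper and lower bounds meet at 4, so that is the treewidth.

Treewidth 4.
One such decomposition:
Bags: B1 = {1, 3, 4, 5, 6}  B2 = {1, 2, 4, 5, 6}
Tree: B1–B2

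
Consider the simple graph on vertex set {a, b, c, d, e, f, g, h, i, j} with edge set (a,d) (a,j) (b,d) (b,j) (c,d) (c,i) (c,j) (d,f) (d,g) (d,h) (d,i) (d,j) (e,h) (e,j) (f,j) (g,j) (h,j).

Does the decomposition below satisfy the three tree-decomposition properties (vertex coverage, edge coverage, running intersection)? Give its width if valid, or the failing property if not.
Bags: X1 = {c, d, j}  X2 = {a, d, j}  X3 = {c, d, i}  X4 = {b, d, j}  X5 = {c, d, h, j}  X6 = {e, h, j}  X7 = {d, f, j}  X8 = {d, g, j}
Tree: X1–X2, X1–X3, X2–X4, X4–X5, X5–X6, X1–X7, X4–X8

No — bags containing vertex c are not connected in the tree.

A tree decomposition must satisfy three properties: every vertex lies in some bag; for every edge, both endpoints lie together in some bag; and for every vertex, the bags containing it form a connected subtree. Here bags containing vertex c are not connected in the tree, so the decomposition is invalid.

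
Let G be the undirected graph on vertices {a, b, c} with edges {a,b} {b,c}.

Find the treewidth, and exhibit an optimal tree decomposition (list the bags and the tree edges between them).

Every bag has size at most 2, so the width is 2 − 1 = 1 and tw(G) ≤ 1. Since G has at least one edge (e.g. b–a), it is not an edgeless graph, so tw(G) ≥ 1. The upper and lower bounds meet at 1, so that is the treewidth.

Treewidth 1.
One optimal decomposition is:
Bags: B1 = {a, b}  B2 = {b, c}
Tree: B1–B2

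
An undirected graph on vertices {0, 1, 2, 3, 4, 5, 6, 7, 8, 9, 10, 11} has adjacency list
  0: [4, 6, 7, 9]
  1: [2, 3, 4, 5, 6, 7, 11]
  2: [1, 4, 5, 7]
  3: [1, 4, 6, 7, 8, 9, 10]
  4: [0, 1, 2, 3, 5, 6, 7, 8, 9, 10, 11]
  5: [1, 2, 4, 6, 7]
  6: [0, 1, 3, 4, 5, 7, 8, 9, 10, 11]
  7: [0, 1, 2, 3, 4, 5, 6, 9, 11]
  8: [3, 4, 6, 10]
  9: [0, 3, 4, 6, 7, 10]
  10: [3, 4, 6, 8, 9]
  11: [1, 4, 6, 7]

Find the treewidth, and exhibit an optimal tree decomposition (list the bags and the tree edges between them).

Treewidth 4.
Bags: B1 = {0, 4, 6, 7, 9}  B2 = {3, 4, 6, 7, 9}  B3 = {1, 3, 4, 6, 7}  B4 = {1, 4, 5, 6, 7}  B5 = {1, 4, 6, 7, 11}  B6 = {3, 4, 6, 9, 10}  B7 = {1, 2, 4, 5, 7}  B8 = {3, 4, 6, 8, 10}
Tree: B1–B2, B2–B3, B3–B4, B4–B5, B2–B6, B4–B7, B6–B8

Every bag has size at most 5, so the width is 5 − 1 = 4 and tw(G) ≤ 4. Conversely, {1, 2, 4, 5, 7} is a clique of size 5, and the vertices of any clique must share a bag in every tree decomposition; so some bag has ≥ 5 vertices and tw(G) ≥ 4. Hence tw(G) = 4 exactly.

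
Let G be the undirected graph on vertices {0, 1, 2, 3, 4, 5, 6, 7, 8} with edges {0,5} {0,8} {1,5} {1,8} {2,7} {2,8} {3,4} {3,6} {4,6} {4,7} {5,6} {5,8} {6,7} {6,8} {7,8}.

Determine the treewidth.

2

A width-2 tree decomposition is:
Bags: B1 = {6, 7, 8}  B2 = {2, 7, 8}  B3 = {5, 6, 8}  B4 = {4, 6, 7}  B5 = {1, 5, 8}  B6 = {3, 4, 6}  B7 = {0, 5, 8}
Tree: B1–B2, B1–B3, B1–B4, B3–B5, B4–B6, B5–B7
Every bag has size at most 3, so the width is 3 − 1 = 2 and tw(G) ≤ 2. For the lower bound, the 3 vertices {2, 7, 8} are pairwise adjacent, and any tree decomposition puts a clique entirely inside one bag — forcing width ≥ 2. The upper and lower bounds meet at 2, so that is the treewidth.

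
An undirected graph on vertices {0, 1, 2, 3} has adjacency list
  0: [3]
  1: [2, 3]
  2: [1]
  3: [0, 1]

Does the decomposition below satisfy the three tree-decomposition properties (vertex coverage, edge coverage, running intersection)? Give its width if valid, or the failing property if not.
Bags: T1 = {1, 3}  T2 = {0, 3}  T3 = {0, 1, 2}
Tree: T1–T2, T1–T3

A tree decomposition must satisfy three properties: every vertex lies in some bag; for every edge, both endpoints lie together in some bag; and for every vertex, the bags containing it form a connected subtree. Here bags containing vertex 0 are not connected in the tree, so the decomposition is invalid.

No — bags containing vertex 0 are not connected in the tree.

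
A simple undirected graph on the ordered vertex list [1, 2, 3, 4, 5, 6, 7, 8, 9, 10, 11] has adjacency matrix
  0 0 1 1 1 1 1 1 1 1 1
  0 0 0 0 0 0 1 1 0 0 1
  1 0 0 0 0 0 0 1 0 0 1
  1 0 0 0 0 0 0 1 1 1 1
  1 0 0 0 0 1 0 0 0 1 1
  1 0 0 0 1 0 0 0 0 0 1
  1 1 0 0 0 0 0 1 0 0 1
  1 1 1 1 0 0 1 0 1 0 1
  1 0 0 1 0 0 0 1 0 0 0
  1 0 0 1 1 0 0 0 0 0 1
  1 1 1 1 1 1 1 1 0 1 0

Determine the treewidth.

A width-3 tree decomposition is:
Bags: B1 = {1, 4, 8, 11}  B2 = {1, 4, 10, 11}  B3 = {1, 3, 8, 11}  B4 = {1, 7, 8, 11}  B5 = {1, 5, 10, 11}  B6 = {2, 7, 8, 11}  B7 = {1, 5, 6, 11}  B8 = {1, 4, 8, 9}
Tree: B1–B2, B1–B3, B3–B4, B2–B5, B4–B6, B5–B7, B1–B8
Each bag holds 4 vertices, so the decomposition has width 3, which upper-bounds the treewidth. On the other hand G contains the 4-clique {1, 4, 8, 9}. A clique must lie in a single bag of any decomposition, so no decomposition can have width below 3. Combining the bounds, tw(G) = 3.

3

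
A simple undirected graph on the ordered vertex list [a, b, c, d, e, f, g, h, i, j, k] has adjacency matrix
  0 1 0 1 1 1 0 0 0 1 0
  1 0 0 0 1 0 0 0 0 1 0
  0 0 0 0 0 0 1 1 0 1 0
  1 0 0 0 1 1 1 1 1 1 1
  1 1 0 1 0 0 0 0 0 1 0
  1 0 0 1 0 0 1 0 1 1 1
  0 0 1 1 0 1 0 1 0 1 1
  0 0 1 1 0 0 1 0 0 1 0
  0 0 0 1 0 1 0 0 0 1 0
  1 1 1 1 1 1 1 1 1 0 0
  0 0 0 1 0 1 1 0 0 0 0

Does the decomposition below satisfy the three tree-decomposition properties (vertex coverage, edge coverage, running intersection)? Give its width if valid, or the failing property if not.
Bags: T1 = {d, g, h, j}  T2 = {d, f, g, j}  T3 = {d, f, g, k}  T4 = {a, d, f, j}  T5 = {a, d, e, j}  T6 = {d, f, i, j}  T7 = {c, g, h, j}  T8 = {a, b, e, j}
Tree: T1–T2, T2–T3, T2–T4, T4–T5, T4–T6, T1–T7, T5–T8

Vertex coverage: the bags together contain {a, b, c, d, e, f, g, h, i, j, k}, the full vertex set. Edge coverage: each edge of G has both endpoints in at least one bag. Running intersection: for every vertex, the bags containing it form a connected subtree. All three properties hold, so this is a valid tree decomposition of width max|bag| − 1 = 3, and hence tw(G) ≤ 3.

Yes; width 3.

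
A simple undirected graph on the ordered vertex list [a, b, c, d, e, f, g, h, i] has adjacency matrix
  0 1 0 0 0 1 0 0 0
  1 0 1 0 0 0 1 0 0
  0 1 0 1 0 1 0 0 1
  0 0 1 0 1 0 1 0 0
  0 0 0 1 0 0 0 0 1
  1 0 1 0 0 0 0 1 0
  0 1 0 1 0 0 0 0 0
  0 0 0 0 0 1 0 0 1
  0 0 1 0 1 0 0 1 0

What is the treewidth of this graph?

3

A width-3 tree decomposition is:
Bags: B1 = {b, d, e, g}  B2 = {b, c, d, e}  B3 = {b, c, e, i}  B4 = {a, b, c, i}  B5 = {a, c, f, i}  B6 = {a, f, h, i}
Tree: B1–B2, B2–B3, B3–B4, B4–B5, B5–B6
The largest bag has 4 vertices, giving width 3; this decomposition certifies tw(G) ≤ 3. For the lower bound: the 4 vertex sets {d,e,g}, {b}, {c}, {a,f,h,i} are disjoint, each induces a connected subgraph, and every pair is joined by at least one edge of G. Contracting each set to a single vertex therefore yields K_{4} as a minor, and since treewidth is minor-monotone, tw(G) ≥ tw(K_{4}) = 3. Hence tw(G) = 3 exactly.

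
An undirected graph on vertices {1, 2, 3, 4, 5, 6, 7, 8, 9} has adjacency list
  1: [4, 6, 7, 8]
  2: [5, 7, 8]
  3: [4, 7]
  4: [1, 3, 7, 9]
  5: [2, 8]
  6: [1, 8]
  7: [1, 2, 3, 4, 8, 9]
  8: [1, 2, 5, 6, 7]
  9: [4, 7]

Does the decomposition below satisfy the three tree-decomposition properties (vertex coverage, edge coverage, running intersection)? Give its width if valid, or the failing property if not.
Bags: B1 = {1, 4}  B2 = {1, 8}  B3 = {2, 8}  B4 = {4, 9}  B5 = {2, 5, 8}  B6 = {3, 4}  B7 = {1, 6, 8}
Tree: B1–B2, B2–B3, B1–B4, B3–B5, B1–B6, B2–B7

No — vertex 7 appears in no bag.

A tree decomposition must satisfy three properties: every vertex lies in some bag; for every edge, both endpoints lie together in some bag; and for every vertex, the bags containing it form a connected subtree. Here vertex 7 appears in no bag, so the decomposition is invalid.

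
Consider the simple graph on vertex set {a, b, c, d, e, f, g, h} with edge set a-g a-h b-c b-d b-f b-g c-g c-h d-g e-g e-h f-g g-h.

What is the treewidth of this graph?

A width-2 tree decomposition is:
Bags: B1 = {c, g, h}  B2 = {a, g, h}  B3 = {e, g, h}  B4 = {b, c, g}  B5 = {b, f, g}  B6 = {b, d, g}
Tree: B1–B2, B1–B3, B1–B4, B4–B5, B4–B6
Every bag has size at most 3, so the width is 3 − 1 = 2 and tw(G) ≤ 2. On the other hand G contains the 3-clique {b, d, g}. A clique must lie in a single bag of any decomposition, so no decomposition can have width below 2. Combining the bounds, tw(G) = 2.

2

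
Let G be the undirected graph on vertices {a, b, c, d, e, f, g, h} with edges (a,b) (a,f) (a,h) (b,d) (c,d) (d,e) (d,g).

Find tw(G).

A width-1 tree decomposition is:
Bags: B1 = {a, b}  B2 = {b, d}  B3 = {c, d}  B4 = {d, g}  B5 = {a, h}  B6 = {d, e}  B7 = {a, f}
Tree: B1–B2, B2–B3, B2–B4, B1–B5, B4–B6, B5–B7
Each bag holds 2 vertices, so the decomposition has width 1, which upper-bounds the treewidth. G has an edge, so its treewidth is at least 1. Combining the bounds, tw(G) = 1.

1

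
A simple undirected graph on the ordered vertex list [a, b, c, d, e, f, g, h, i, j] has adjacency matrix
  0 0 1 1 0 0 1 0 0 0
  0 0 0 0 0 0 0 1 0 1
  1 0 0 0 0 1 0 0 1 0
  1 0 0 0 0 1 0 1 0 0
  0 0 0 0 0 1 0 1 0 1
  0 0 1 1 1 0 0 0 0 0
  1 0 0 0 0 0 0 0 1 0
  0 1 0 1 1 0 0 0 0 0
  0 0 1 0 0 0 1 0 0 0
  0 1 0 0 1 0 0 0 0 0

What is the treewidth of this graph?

2

A width-2 tree decomposition is:
Bags: B1 = {a, g, i}  B2 = {a, c, i}  B3 = {a, c, d}  B4 = {c, d, f}  B5 = {d, f, h}  B6 = {e, f, h}  B7 = {b, e, h}  B8 = {b, e, j}
Tree: B1–B2, B2–B3, B3–B4, B4–B5, B5–B6, B6–B7, B7–B8
The largest bag has 3 vertices, giving width 2; this decomposition certifies tw(G) ≤ 2. For the lower bound, G contains the cycle g–i–c–a–g, so G is not a forest; only forests have treewidth ≤ 1, hence tw(G) ≥ 2. The upper and lower bounds meet at 2, so that is the treewidth.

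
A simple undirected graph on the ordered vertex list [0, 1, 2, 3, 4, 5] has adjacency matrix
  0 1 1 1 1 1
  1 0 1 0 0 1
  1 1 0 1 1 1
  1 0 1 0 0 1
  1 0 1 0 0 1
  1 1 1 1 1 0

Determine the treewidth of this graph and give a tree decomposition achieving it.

The largest bag has 4 vertices, giving width 3; this decomposition certifies tw(G) ≤ 3. Conversely, {0, 1, 2, 5} is a clique of size 4, and the vertices of any clique must share a bag in every tree decomposition; so some bag has ≥ 4 vertices and tw(G) ≥ 3. Hence tw(G) = 3 exactly.

Treewidth 3.
Bags: B1 = {0, 2, 3, 5}  B2 = {0, 2, 4, 5}  B3 = {0, 1, 2, 5}
Tree: B1–B2, B1–B3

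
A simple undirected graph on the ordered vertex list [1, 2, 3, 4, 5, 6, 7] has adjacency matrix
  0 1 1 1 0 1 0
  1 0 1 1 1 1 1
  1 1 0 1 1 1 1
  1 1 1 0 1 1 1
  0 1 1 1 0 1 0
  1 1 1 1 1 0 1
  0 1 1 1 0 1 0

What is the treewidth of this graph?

4

A width-4 tree decomposition is:
Bags: B1 = {1, 2, 3, 4, 6}  B2 = {2, 3, 4, 5, 6}  B3 = {2, 3, 4, 6, 7}
Tree: B1–B2, B2–B3
Each bag holds 5 vertices, so the decomposition has width 4, which upper-bounds the treewidth. Conversely, {1, 2, 3, 4, 6} is a clique of size 5, and the vertices of any clique must share a bag in every tree decomposition; so some bag has ≥ 5 vertices and tw(G) ≥ 4. Hence tw(G) = 4 exactly.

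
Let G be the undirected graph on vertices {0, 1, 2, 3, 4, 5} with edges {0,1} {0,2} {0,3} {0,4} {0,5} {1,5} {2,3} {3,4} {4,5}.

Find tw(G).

A width-2 tree decomposition is:
Bags: B1 = {0, 1, 5}  B2 = {0, 4, 5}  B3 = {0, 3, 4}  B4 = {0, 2, 3}
Tree: B1–B2, B2–B3, B3–B4
Each bag holds 3 vertices, so the decomposition has width 2, which upper-bounds the treewidth. On the other hand G contains the 3-clique {0, 1, 5}. A clique must lie in a single bag of any decomposition, so no decomposition can have width below 2. Hence tw(G) = 2 exactly.

2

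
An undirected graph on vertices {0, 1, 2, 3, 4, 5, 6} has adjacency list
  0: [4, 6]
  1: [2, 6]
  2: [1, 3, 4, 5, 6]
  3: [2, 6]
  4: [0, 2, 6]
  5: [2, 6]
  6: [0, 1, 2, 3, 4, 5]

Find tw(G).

A width-2 tree decomposition is:
Bags: B1 = {1, 2, 6}  B2 = {2, 4, 6}  B3 = {2, 3, 6}  B4 = {0, 4, 6}  B5 = {2, 5, 6}
Tree: B1–B2, B2–B3, B2–B4, B2–B5
Every bag has size at most 3, so the width is 3 − 1 = 2 and tw(G) ≤ 2. On the other hand G contains the 3-clique {0, 4, 6}. A clique must lie in a single bag of any decomposition, so no decomposition can have width below 2. Hence tw(G) = 2 exactly.

2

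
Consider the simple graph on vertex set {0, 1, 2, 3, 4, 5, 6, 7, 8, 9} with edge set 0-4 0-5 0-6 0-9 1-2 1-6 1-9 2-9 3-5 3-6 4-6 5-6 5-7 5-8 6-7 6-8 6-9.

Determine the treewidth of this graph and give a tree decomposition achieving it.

Each bag holds 3 vertices, so the decomposition has width 2, which upper-bounds the treewidth. Conversely, {1, 2, 9} is a clique of size 3, and the vertices of any clique must share a bag in every tree decomposition; so some bag has ≥ 3 vertices and tw(G) ≥ 2. The upper and lower bounds meet at 2, so that is the treewidth.

Treewidth 2.
One such decomposition:
Bags: B1 = {5, 6, 7}  B2 = {0, 5, 6}  B3 = {3, 5, 6}  B4 = {5, 6, 8}  B5 = {0, 4, 6}  B6 = {0, 6, 9}  B7 = {1, 6, 9}  B8 = {1, 2, 9}
Tree: B1–B2, B2–B3, B2–B4, B2–B5, B2–B6, B6–B7, B7–B8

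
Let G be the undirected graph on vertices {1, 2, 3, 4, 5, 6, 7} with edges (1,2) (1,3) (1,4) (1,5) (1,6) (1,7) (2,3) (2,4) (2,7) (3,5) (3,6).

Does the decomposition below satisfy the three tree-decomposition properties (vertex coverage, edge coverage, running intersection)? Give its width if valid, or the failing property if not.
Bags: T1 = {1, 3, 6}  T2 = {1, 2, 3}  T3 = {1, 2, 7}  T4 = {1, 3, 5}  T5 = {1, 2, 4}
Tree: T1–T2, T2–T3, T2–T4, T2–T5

Yes; width 2.

Vertex coverage: the bags together contain {1, 2, 3, 4, 5, 6, 7}, the full vertex set. Edge coverage: each edge of G has both endpoints in at least one bag. Running intersection: for every vertex, the bags containing it form a connected subtree. All three properties hold, so this is a valid tree decomposition of width max|bag| − 1 = 2, and hence tw(G) ≤ 2.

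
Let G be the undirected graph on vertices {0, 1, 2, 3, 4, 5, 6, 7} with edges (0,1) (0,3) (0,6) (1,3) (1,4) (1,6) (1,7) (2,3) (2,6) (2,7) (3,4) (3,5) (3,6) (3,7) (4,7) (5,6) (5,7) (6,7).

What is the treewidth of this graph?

A width-3 tree decomposition is:
Bags: B1 = {2, 3, 6, 7}  B2 = {1, 3, 6, 7}  B3 = {0, 1, 3, 6}  B4 = {3, 5, 6, 7}  B5 = {1, 3, 4, 7}
Tree: B1–B2, B2–B3, B2–B4, B2–B5
Every bag has size at most 4, so the width is 4 − 1 = 3 and tw(G) ≤ 3. For the lower bound, the 4 vertices {1, 3, 4, 7} are pairwise adjacent, and any tree decomposition puts a clique entirely inside one bag — forcing width ≥ 3. Combining the bounds, tw(G) = 3.

3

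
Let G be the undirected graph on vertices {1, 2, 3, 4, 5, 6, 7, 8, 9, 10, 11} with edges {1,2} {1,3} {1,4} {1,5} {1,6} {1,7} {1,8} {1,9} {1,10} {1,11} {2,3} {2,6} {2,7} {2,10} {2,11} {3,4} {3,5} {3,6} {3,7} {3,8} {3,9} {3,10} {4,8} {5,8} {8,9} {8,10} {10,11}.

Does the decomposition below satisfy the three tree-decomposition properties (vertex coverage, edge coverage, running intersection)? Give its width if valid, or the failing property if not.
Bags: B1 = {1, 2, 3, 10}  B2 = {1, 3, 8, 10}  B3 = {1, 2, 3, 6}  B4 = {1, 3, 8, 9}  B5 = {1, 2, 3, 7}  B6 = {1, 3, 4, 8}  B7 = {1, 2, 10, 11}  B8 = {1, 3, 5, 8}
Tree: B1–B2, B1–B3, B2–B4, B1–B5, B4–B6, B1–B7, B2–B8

Every vertex of G appears in some bag (union = {1, 2, 3, 4, 5, 6, 7, 8, 9, 10, 11}); every edge is covered by a bag; and for each vertex v the set of bags containing v is connected in the bag tree. The decomposition is therefore valid. The largest bag has 4 vertices, so the width is 3.

Yes; width 3.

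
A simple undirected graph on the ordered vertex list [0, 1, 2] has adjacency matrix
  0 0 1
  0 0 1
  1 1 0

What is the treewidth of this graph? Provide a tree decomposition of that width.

Treewidth 1.
One such decomposition:
Bags: B1 = {0, 2}  B2 = {1, 2}
Tree: B1–B2

Each bag holds 2 vertices, so the decomposition has width 1, which upper-bounds the treewidth. G has an edge, so its treewidth is at least 1. Combining the bounds, tw(G) = 1.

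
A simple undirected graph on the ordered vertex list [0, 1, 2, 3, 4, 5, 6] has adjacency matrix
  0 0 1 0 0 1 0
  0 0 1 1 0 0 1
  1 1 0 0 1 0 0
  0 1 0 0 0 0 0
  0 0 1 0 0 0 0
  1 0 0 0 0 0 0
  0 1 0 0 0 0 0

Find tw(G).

1

A width-1 tree decomposition is:
Bags: B1 = {1, 2}  B2 = {0, 2}  B3 = {2, 4}  B4 = {1, 3}  B5 = {0, 5}  B6 = {1, 6}
Tree: B1–B2, B1–B3, B1–B4, B2–B5, B1–B6
Every bag has size at most 2, so the width is 2 − 1 = 1 and tw(G) ≤ 1. Any graph with an edge has treewidth ≥ 1, and G has the edge 2–1. The upper and lower bounds meet at 1, so that is the treewidth.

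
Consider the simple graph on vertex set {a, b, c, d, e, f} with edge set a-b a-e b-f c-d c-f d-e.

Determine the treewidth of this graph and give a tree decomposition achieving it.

Treewidth 2.
One optimal decomposition is:
Bags: B1 = {c, d, f}  B2 = {d, e, f}  B3 = {a, e, f}  B4 = {a, b, f}
Tree: B1–B2, B2–B3, B3–B4

Every bag has size at most 3, so the width is 3 − 1 = 2 and tw(G) ≤ 2. For the lower bound, G contains the cycle f–c–d–e–a–b–f, so G is not a forest; only forests have treewidth ≤ 1, hence tw(G) ≥ 2. Therefore the treewidth is 2.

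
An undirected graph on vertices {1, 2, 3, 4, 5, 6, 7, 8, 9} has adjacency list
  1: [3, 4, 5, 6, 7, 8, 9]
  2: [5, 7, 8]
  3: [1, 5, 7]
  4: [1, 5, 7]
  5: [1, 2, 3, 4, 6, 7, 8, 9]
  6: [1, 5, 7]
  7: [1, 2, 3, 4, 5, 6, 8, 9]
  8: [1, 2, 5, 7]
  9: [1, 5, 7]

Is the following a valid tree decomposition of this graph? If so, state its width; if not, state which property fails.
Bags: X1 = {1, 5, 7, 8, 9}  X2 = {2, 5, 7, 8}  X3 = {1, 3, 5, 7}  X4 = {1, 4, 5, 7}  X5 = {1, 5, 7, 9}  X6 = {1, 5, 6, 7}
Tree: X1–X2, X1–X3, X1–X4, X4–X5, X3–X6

A tree decomposition must satisfy three properties: every vertex lies in some bag; for every edge, both endpoints lie together in some bag; and for every vertex, the bags containing it form a connected subtree. Here bags containing vertex 9 are not connected in the tree, so the decomposition is invalid.

No — bags containing vertex 9 are not connected in the tree.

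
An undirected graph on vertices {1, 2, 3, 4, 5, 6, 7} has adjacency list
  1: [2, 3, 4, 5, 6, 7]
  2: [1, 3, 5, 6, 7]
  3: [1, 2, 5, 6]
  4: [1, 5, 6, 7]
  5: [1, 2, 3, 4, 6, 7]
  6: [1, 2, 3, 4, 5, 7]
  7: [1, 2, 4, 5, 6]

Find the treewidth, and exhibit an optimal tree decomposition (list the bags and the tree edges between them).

Treewidth 4.
One such decomposition:
Bags: B1 = {1, 2, 3, 5, 6}  B2 = {1, 2, 5, 6, 7}  B3 = {1, 4, 5, 6, 7}
Tree: B1–B2, B2–B3

Every bag has size at most 5, so the width is 5 − 1 = 4 and tw(G) ≤ 4. On the other hand G contains the 5-clique {1, 2, 3, 5, 6}. A clique must lie in a single bag of any decomposition, so no decomposition can have width below 4. The upper and lower bounds meet at 4, so that is the treewidth.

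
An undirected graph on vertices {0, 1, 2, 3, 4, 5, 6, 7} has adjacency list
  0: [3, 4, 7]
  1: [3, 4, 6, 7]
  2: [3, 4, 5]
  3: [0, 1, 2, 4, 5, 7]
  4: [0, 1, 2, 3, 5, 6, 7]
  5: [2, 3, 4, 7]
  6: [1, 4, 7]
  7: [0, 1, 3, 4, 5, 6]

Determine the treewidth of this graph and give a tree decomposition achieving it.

Every bag has size at most 4, so the width is 4 − 1 = 3 and tw(G) ≤ 3. For the lower bound, the 4 vertices {2, 3, 4, 5} are pairwise adjacent, and any tree decomposition puts a clique entirely inside one bag — forcing width ≥ 3. The upper and lower bounds meet at 3, so that is the treewidth.

Treewidth 3.
Bags: B1 = {2, 3, 4, 5}  B2 = {3, 4, 5, 7}  B3 = {1, 3, 4, 7}  B4 = {0, 3, 4, 7}  B5 = {1, 4, 6, 7}
Tree: B1–B2, B2–B3, B3–B4, B3–B5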